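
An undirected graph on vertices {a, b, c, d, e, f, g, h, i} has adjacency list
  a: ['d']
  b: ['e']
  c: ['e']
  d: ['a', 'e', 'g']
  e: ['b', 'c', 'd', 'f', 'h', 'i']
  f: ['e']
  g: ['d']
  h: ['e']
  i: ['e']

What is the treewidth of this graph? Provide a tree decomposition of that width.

Every bag has size at most 2, so the width is 2 − 1 = 1 and tw(G) ≤ 1. G has an edge, so its treewidth is at least 1. The upper and lower bounds meet at 1, so that is the treewidth.

Treewidth 1.
One optimal decomposition is:
Bags: B1 = {c, e}  B2 = {e, f}  B3 = {b, e}  B4 = {d, e}  B5 = {e, h}  B6 = {e, i}  B7 = {d, g}  B8 = {a, d}
Tree: B1–B2, B1–B3, B2–B4, B2–B5, B3–B6, B4–B7, B4–B8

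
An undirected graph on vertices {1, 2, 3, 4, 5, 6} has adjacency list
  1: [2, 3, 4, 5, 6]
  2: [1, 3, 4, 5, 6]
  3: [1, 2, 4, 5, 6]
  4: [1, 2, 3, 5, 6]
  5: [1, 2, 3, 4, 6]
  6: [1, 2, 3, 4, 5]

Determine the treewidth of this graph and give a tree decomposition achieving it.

With just one bag of size 6, the width is 6 − 1 = 5, so tw(G) ≤ 5. On the other hand G contains the 6-clique {1, 2, 3, 4, 5, 6}. A clique must lie in a single bag of any decomposition, so no decomposition can have width below 5. Therefore the treewidth is 5.

Treewidth 5.
One optimal decomposition is:
Bags: B1 = {1, 2, 3, 4, 5, 6}
Tree: (single bag)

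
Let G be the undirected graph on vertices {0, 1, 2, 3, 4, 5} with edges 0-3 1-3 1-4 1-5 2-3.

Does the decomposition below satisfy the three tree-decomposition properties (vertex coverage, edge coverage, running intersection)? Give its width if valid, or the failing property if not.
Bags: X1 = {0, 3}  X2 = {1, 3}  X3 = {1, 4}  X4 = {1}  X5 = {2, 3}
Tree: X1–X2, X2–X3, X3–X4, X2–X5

No — vertex 5 appears in no bag.

A tree decomposition must satisfy three properties: every vertex lies in some bag; for every edge, both endpoints lie together in some bag; and for every vertex, the bags containing it form a connected subtree. Here vertex 5 appears in no bag, so the decomposition is invalid.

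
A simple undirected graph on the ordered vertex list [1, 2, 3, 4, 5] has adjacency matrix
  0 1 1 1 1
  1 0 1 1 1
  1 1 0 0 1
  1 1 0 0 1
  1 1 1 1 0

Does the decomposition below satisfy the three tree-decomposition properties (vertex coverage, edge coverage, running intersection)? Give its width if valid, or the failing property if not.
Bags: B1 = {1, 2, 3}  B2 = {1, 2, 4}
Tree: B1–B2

A tree decomposition must satisfy three properties: every vertex lies in some bag; for every edge, both endpoints lie together in some bag; and for every vertex, the bags containing it form a connected subtree. Here vertex 5 appears in no bag, so the decomposition is invalid.

No — vertex 5 appears in no bag.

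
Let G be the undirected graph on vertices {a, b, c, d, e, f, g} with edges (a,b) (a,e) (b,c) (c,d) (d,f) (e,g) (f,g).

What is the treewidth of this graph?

A width-2 tree decomposition is:
Bags: B1 = {a, b, e}  B2 = {b, e, g}  B3 = {b, f, g}  B4 = {b, d, f}  B5 = {b, c, d}
Tree: B1–B2, B2–B3, B3–B4, B4–B5
Each bag holds 3 vertices, so the decomposition has width 2, which upper-bounds the treewidth. The edges b–a–e–g–f–d–c–b form a cycle, so G is not a tree and its treewidth is at least 2. Combining the bounds, tw(G) = 2.

2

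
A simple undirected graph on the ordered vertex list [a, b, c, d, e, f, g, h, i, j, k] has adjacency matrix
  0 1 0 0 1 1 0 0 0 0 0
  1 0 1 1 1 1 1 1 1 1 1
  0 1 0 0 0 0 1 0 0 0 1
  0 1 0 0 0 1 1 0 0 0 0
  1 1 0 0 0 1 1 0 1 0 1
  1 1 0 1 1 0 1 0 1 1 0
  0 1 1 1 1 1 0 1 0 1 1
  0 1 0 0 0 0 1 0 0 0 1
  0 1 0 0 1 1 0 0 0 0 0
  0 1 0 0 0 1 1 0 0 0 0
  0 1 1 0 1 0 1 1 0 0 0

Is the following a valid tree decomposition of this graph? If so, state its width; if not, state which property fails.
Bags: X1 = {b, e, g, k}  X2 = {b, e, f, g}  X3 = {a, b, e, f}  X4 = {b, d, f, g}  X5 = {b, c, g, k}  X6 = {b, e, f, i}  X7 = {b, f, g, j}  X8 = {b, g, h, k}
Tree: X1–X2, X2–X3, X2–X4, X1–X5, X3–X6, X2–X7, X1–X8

Every vertex of G appears in some bag (union = {a, b, c, d, e, f, g, h, i, j, k}); every edge is covered by a bag; and for each vertex v the set of bags containing v is connected in the bag tree. The decomposition is therefore valid. The largest bag has 4 vertices, so the width is 3.

Yes; width 3.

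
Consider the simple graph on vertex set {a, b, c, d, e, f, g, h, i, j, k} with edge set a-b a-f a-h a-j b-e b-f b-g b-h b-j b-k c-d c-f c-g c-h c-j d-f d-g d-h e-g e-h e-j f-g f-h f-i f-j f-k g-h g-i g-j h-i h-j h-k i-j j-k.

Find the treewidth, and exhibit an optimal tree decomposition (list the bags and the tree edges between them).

Treewidth 4.
One such decomposition:
Bags: B1 = {b, f, h, j, k}  B2 = {b, f, g, h, j}  B3 = {f, g, h, i, j}  B4 = {c, f, g, h, j}  B5 = {a, b, f, h, j}  B6 = {c, d, f, g, h}  B7 = {b, e, g, h, j}
Tree: B1–B2, B2–B3, B2–B4, B2–B5, B4–B6, B2–B7

Every bag has size at most 5, so the width is 5 − 1 = 4 and tw(G) ≤ 4. On the other hand G contains the 5-clique {b, e, g, h, j}. A clique must lie in a single bag of any decomposition, so no decomposition can have width below 4. The upper and lower bounds meet at 4, so that is the treewidth.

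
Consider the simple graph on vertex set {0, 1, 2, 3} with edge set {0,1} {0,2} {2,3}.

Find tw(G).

A width-1 tree decomposition is:
Bags: B1 = {0, 2}  B2 = {0, 1}  B3 = {2, 3}
Tree: B1–B2, B1–B3
The largest bag has 2 vertices, giving width 1; this decomposition certifies tw(G) ≤ 1. Since G has at least one edge (e.g. 0–2), it is not an edgeless graph, so tw(G) ≥ 1. Combining the bounds, tw(G) = 1.

1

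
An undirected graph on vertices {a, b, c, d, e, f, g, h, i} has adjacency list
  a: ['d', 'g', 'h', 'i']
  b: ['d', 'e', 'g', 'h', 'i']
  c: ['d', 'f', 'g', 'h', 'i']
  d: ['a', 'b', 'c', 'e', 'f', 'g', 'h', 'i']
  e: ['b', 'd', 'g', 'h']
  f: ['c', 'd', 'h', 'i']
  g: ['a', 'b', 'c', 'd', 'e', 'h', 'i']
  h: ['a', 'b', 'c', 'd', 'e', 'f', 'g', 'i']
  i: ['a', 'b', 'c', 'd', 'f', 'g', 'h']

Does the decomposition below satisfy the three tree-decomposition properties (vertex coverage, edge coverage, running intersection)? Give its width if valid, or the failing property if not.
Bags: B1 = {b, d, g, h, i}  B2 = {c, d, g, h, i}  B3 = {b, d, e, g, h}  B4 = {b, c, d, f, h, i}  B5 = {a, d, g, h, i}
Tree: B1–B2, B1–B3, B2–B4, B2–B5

No — bags containing vertex b are not connected in the tree.

A tree decomposition must satisfy three properties: every vertex lies in some bag; for every edge, both endpoints lie together in some bag; and for every vertex, the bags containing it form a connected subtree. Here bags containing vertex b are not connected in the tree, so the decomposition is invalid.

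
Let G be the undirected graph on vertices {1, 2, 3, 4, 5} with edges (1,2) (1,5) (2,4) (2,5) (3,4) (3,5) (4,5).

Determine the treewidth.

2

A width-2 tree decomposition is:
Bags: B1 = {3, 4, 5}  B2 = {2, 4, 5}  B3 = {1, 2, 5}
Tree: B1–B2, B2–B3
Every bag has size at most 3, so the width is 3 − 1 = 2 and tw(G) ≤ 2. Conversely, {1, 2, 5} is a clique of size 3, and the vertices of any clique must share a bag in every tree decomposition; so some bag has ≥ 3 vertices and tw(G) ≥ 2. Hence tw(G) = 2 exactly.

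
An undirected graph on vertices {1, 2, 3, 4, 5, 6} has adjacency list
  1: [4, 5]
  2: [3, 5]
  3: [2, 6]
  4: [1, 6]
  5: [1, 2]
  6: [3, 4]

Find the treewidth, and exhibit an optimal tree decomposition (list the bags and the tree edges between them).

Each bag holds 3 vertices, so the decomposition has width 2, which upper-bounds the treewidth. Since 5–2–3–6–4–1–5 is a cycle in G, G is not acyclic. Forests are exactly the graphs of treewidth ≤ 1, so tw(G) ≥ 2. The upper and lower bounds meet at 2, so that is the treewidth.

Treewidth 2.
Bags: B1 = {2, 3, 5}  B2 = {3, 5, 6}  B3 = {4, 5, 6}  B4 = {1, 4, 5}
Tree: B1–B2, B2–B3, B3–B4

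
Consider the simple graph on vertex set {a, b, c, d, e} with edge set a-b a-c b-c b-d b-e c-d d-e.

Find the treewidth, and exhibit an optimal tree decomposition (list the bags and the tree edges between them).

Treewidth 2.
Bags: B1 = {b, d, e}  B2 = {b, c, d}  B3 = {a, b, c}
Tree: B1–B2, B2–B3

Every bag has size at most 3, so the width is 3 − 1 = 2 and tw(G) ≤ 2. For the lower bound, the 3 vertices {b, d, e} are pairwise adjacent, and any tree decomposition puts a clique entirely inside one bag — forcing width ≥ 2. Therefore the treewidth is 2.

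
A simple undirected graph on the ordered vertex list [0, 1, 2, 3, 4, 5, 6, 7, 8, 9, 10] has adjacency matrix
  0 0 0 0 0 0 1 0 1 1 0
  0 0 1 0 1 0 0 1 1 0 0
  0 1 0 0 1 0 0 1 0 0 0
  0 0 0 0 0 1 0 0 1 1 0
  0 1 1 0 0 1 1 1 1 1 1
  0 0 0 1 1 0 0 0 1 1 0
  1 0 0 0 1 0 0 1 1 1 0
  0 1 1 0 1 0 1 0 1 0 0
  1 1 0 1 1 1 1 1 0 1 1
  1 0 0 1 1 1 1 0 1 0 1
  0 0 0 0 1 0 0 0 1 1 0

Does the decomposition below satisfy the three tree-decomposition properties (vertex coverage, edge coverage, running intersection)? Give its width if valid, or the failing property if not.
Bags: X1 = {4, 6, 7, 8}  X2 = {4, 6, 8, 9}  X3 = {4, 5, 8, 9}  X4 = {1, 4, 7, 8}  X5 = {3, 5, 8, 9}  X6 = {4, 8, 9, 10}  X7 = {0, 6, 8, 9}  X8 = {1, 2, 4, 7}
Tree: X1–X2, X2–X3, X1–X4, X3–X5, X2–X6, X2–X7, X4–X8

Checking the three conditions: (i) the bags cover all of {0, 1, 2, 3, 4, 5, 6, 7, 8, 9, 10}; (ii) for each edge, some bag contains both endpoints; (iii) the bags containing any fixed vertex form a subtree. All hold, so the decomposition is valid with width 4 − 1 = 3.

Yes; width 3.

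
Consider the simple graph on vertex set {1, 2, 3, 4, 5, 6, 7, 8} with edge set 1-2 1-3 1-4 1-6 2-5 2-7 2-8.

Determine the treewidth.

A width-1 tree decomposition is:
Bags: B1 = {2, 8}  B2 = {2, 7}  B3 = {1, 2}  B4 = {1, 4}  B5 = {1, 6}  B6 = {1, 3}  B7 = {2, 5}
Tree: B1–B2, B1–B3, B3–B4, B3–B5, B4–B6, B1–B7
Every bag has size at most 2, so the width is 2 − 1 = 1 and tw(G) ≤ 1. G has an edge, so its treewidth is at least 1. Therefore the treewidth is 1.

1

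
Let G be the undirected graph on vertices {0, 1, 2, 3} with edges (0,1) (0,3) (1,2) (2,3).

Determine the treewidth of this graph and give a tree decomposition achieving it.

The largest bag has 3 vertices, giving width 2; this decomposition certifies tw(G) ≤ 2. The edges 2–1–0–3–2 form a cycle, so G is not a tree and its treewidth is at least 2. Combining the bounds, tw(G) = 2.

Treewidth 2.
One such decomposition:
Bags: B1 = {0, 1, 2}  B2 = {0, 2, 3}
Tree: B1–B2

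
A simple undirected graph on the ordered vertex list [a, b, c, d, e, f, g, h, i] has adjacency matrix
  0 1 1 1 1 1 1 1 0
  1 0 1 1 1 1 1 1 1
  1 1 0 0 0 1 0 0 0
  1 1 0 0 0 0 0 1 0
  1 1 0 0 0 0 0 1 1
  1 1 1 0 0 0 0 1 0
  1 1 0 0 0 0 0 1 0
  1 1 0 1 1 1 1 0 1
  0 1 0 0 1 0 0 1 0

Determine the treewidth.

3

A width-3 tree decomposition is:
Bags: B1 = {a, b, e, h}  B2 = {a, b, g, h}  B3 = {a, b, f, h}  B4 = {a, b, c, f}  B5 = {b, e, h, i}  B6 = {a, b, d, h}
Tree: B1–B2, B1–B3, B3–B4, B1–B5, B1–B6
Every bag has size at most 4, so the width is 4 − 1 = 3 and tw(G) ≤ 3. On the other hand G contains the 4-clique {a, b, d, h}. A clique must lie in a single bag of any decomposition, so no decomposition can have width below 3. Hence tw(G) = 3 exactly.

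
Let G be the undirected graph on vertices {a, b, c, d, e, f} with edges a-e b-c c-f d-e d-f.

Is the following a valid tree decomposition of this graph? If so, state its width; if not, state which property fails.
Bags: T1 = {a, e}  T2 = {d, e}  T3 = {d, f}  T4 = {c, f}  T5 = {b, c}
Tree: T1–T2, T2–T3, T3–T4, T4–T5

Yes; width 1.

Every vertex of G appears in some bag (union = {a, b, c, d, e, f}); every edge is covered by a bag; and for each vertex v the set of bags containing v is connected in the bag tree. The decomposition is therefore valid. The largest bag has 2 vertices, so the width is 1.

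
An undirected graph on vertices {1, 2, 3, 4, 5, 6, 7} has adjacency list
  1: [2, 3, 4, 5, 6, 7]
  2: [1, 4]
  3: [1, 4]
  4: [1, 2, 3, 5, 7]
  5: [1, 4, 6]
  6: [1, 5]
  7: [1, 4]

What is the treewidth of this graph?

A width-2 tree decomposition is:
Bags: B1 = {1, 4, 5}  B2 = {1, 2, 4}  B3 = {1, 4, 7}  B4 = {1, 5, 6}  B5 = {1, 3, 4}
Tree: B1–B2, B1–B3, B1–B4, B1–B5
Each bag holds 3 vertices, so the decomposition has width 2, which upper-bounds the treewidth. Conversely, {1, 2, 4} is a clique of size 3, and the vertices of any clique must share a bag in every tree decomposition; so some bag has ≥ 3 vertices and tw(G) ≥ 2. Therefore the treewidth is 2.

2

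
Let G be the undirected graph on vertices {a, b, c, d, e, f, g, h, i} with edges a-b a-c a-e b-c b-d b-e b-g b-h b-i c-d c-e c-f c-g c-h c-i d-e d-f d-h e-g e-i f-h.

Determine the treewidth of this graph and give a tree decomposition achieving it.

The largest bag has 4 vertices, giving width 3; this decomposition certifies tw(G) ≤ 3. On the other hand G contains the 4-clique {c, d, f, h}. A clique must lie in a single bag of any decomposition, so no decomposition can have width below 3. Hence tw(G) = 3 exactly.

Treewidth 3.
One such decomposition:
Bags: B1 = {a, b, c, e}  B2 = {b, c, e, g}  B3 = {b, c, d, e}  B4 = {b, c, d, h}  B5 = {c, d, f, h}  B6 = {b, c, e, i}
Tree: B1–B2, B2–B3, B3–B4, B4–B5, B2–B6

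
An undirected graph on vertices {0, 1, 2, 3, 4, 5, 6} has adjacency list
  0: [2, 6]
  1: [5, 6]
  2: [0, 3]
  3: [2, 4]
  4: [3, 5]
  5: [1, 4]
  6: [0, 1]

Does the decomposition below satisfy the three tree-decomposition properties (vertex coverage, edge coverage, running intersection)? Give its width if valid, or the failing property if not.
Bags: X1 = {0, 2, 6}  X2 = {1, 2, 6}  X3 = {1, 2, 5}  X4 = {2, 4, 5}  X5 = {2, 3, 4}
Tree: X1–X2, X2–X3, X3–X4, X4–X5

Yes; width 2.

Checking the three conditions: (i) the bags cover all of {0, 1, 2, 3, 4, 5, 6}; (ii) for each edge, some bag contains both endpoints; (iii) the bags containing any fixed vertex form a subtree. All hold, so the decomposition is valid with width 3 − 1 = 2.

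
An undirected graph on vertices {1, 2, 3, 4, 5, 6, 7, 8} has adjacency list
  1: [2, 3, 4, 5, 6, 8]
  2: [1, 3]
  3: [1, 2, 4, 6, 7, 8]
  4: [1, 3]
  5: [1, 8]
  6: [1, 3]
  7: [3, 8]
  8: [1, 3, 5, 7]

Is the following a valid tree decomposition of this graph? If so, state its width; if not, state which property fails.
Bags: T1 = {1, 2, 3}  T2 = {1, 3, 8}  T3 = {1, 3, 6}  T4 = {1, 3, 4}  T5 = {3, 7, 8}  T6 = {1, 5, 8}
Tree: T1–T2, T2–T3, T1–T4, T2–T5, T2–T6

Checking the three conditions: (i) the bags cover all of {1, 2, 3, 4, 5, 6, 7, 8}; (ii) for each edge, some bag contains both endpoints; (iii) the bags containing any fixed vertex form a subtree. All hold, so the decomposition is valid with width 3 − 1 = 2.

Yes; width 2.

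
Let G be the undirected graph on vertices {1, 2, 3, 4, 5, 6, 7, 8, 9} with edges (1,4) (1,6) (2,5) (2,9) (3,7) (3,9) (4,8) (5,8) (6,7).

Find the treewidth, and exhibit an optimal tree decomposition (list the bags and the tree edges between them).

Treewidth 2.
One such decomposition:
Bags: B1 = {2, 5, 9}  B2 = {3, 5, 9}  B3 = {3, 5, 7}  B4 = {5, 6, 7}  B5 = {1, 5, 6}  B6 = {1, 4, 5}  B7 = {4, 5, 8}
Tree: B1–B2, B2–B3, B3–B4, B4–B5, B5–B6, B6–B7

Every bag has size at most 3, so the width is 3 − 1 = 2 and tw(G) ≤ 2. The edges 5–2–9–3–7–6–1–4–8–5 form a cycle, so G is not a tree and its treewidth is at least 2. The upper and lower bounds meet at 2, so that is the treewidth.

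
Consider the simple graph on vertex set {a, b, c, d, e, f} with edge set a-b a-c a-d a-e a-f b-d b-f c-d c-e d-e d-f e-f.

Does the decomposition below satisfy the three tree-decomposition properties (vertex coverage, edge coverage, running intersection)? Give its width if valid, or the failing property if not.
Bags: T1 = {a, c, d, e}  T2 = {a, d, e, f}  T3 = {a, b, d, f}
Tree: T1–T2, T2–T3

Yes; width 3.

Vertex coverage: the bags together contain {a, b, c, d, e, f}, the full vertex set. Edge coverage: each edge of G has both endpoints in at least one bag. Running intersection: for every vertex, the bags containing it form a connected subtree. All three properties hold, so this is a valid tree decomposition of width max|bag| − 1 = 3, and hence tw(G) ≤ 3.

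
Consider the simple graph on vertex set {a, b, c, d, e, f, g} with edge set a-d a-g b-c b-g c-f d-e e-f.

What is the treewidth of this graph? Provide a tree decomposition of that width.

Treewidth 2.
One optimal decomposition is:
Bags: B1 = {d, e, f}  B2 = {a, d, f}  B3 = {a, f, g}  B4 = {b, f, g}  B5 = {b, c, f}
Tree: B1–B2, B2–B3, B3–B4, B4–B5

Each bag holds 3 vertices, so the decomposition has width 2, which upper-bounds the treewidth. For the lower bound, G contains the cycle f–e–d–a–g–b–c–f, so G is not a forest; only forests have treewidth ≤ 1, hence tw(G) ≥ 2. The upper and lower bounds meet at 2, so that is the treewidth.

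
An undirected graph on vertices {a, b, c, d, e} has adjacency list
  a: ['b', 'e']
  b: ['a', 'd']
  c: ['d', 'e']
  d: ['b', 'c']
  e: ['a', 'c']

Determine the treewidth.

A width-2 tree decomposition is:
Bags: B1 = {c, d, e}  B2 = {a, d, e}  B3 = {a, b, d}
Tree: B1–B2, B2–B3
The largest bag has 3 vertices, giving width 2; this decomposition certifies tw(G) ≤ 2. Since d–c–e–a–b–d is a cycle in G, G is not acyclic. Forests are exactly the graphs of treewidth ≤ 1, so tw(G) ≥ 2. Hence tw(G) = 2 exactly.

2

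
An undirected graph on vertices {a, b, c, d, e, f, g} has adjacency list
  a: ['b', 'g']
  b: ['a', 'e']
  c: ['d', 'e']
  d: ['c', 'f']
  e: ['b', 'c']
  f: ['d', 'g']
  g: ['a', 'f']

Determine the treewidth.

2

A width-2 tree decomposition is:
Bags: B1 = {c, d, e}  B2 = {b, d, e}  B3 = {a, b, d}  B4 = {a, d, g}  B5 = {d, f, g}
Tree: B1–B2, B2–B3, B3–B4, B4–B5
The largest bag has 3 vertices, giving width 2; this decomposition certifies tw(G) ≤ 2. The edges d–c–e–b–a–g–f–d form a cycle, so G is not a tree and its treewidth is at least 2. Hence tw(G) = 2 exactly.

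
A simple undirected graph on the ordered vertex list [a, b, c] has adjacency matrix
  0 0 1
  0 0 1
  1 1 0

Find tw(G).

A width-1 tree decomposition is:
Bags: B1 = {a, c}  B2 = {b, c}
Tree: B1–B2
Each bag holds 2 vertices, so the decomposition has width 1, which upper-bounds the treewidth. G has an edge, so its treewidth is at least 1. The upper and lower bounds meet at 1, so that is the treewidth.

1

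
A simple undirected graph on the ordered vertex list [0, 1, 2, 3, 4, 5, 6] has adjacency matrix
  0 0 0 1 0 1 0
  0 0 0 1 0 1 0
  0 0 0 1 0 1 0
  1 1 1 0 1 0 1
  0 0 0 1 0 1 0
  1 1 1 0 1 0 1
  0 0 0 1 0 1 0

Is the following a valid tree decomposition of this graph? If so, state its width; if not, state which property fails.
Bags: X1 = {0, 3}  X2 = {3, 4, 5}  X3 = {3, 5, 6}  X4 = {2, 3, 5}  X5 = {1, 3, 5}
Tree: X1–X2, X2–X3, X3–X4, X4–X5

A tree decomposition must satisfy three properties: every vertex lies in some bag; for every edge, both endpoints lie together in some bag; and for every vertex, the bags containing it form a connected subtree. Here edge (5,0) lies in no bag, so the decomposition is invalid.

No — edge (5,0) lies in no bag.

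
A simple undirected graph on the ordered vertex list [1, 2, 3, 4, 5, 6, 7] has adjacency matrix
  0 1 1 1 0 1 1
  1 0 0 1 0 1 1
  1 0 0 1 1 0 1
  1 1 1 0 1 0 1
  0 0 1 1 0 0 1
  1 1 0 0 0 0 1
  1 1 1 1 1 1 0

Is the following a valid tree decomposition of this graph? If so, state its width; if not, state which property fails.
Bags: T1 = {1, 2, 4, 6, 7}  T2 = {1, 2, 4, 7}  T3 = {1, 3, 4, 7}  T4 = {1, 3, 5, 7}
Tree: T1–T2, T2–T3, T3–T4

A tree decomposition must satisfy three properties: every vertex lies in some bag; for every edge, both endpoints lie together in some bag; and for every vertex, the bags containing it form a connected subtree. Here edge (4,5) lies in no bag, so the decomposition is invalid.

No — edge (4,5) lies in no bag.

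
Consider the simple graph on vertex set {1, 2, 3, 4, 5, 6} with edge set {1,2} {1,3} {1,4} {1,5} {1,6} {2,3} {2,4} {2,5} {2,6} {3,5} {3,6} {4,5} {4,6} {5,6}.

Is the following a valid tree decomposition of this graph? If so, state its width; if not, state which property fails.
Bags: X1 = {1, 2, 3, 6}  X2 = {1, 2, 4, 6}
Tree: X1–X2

No — vertex 5 appears in no bag.

A tree decomposition must satisfy three properties: every vertex lies in some bag; for every edge, both endpoints lie together in some bag; and for every vertex, the bags containing it form a connected subtree. Here vertex 5 appears in no bag, so the decomposition is invalid.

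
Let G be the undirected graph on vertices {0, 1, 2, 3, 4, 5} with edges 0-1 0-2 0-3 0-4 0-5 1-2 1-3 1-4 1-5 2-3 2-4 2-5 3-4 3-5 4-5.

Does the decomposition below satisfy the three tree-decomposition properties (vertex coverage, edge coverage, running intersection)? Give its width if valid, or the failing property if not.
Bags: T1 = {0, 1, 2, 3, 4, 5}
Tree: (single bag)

Yes; width 5.

Checking the three conditions: (i) the bags cover all of {0, 1, 2, 3, 4, 5}; (ii) for each edge, some bag contains both endpoints; (iii) the bags containing any fixed vertex form a subtree. All hold, so the decomposition is valid with width 6 − 1 = 5.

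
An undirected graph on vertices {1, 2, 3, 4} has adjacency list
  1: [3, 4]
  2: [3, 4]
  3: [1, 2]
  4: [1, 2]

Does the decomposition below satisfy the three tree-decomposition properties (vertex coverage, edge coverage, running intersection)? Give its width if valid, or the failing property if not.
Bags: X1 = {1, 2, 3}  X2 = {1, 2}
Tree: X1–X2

No — vertex 4 appears in no bag.

A tree decomposition must satisfy three properties: every vertex lies in some bag; for every edge, both endpoints lie together in some bag; and for every vertex, the bags containing it form a connected subtree. Here vertex 4 appears in no bag, so the decomposition is invalid.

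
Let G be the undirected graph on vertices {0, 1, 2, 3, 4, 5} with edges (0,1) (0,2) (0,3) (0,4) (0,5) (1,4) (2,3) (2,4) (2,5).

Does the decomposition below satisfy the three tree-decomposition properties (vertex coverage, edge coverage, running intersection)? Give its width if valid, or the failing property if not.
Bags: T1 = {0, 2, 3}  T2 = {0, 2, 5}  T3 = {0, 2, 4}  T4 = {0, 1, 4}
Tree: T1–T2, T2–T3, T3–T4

Vertex coverage: the bags together contain {0, 1, 2, 3, 4, 5}, the full vertex set. Edge coverage: each edge of G has both endpoints in at least one bag. Running intersection: for every vertex, the bags containing it form a connected subtree. All three properties hold, so this is a valid tree decomposition of width max|bag| − 1 = 2, and hence tw(G) ≤ 2.

Yes; width 2.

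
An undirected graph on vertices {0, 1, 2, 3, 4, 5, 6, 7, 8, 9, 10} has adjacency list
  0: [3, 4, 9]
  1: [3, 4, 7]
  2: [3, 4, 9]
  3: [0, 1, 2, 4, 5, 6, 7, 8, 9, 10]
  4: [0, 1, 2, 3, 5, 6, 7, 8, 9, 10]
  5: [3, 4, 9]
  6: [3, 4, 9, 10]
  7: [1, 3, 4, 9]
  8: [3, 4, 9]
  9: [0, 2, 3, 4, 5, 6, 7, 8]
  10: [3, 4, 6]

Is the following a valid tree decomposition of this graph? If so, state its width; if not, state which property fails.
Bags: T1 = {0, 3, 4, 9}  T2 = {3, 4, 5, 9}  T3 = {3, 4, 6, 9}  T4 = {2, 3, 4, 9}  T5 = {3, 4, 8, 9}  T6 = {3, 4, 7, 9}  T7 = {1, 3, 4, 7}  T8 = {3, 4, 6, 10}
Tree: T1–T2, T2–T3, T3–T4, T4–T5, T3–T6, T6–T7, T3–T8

Checking the three conditions: (i) the bags cover all of {0, 1, 2, 3, 4, 5, 6, 7, 8, 9, 10}; (ii) for each edge, some bag contains both endpoints; (iii) the bags containing any fixed vertex form a subtree. All hold, so the decomposition is valid with width 4 − 1 = 3.

Yes; width 3.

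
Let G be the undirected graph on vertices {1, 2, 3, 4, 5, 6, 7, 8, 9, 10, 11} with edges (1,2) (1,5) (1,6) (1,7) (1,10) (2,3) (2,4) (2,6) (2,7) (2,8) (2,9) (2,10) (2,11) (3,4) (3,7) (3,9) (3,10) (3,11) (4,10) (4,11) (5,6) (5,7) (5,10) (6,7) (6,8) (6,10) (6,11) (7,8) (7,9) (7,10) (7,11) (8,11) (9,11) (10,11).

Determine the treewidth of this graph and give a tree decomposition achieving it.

Treewidth 4.
One optimal decomposition is:
Bags: B1 = {2, 6, 7, 10, 11}  B2 = {1, 2, 6, 7, 10}  B3 = {2, 6, 7, 8, 11}  B4 = {1, 5, 6, 7, 10}  B5 = {2, 3, 7, 10, 11}  B6 = {2, 3, 7, 9, 11}  B7 = {2, 3, 4, 10, 11}
Tree: B1–B2, B1–B3, B2–B4, B1–B5, B5–B6, B5–B7

Every bag has size at most 5, so the width is 5 − 1 = 4 and tw(G) ≤ 4. Conversely, {2, 3, 4, 10, 11} is a clique of size 5, and the vertices of any clique must share a bag in every tree decomposition; so some bag has ≥ 5 vertices and tw(G) ≥ 4. Combining the bounds, tw(G) = 4.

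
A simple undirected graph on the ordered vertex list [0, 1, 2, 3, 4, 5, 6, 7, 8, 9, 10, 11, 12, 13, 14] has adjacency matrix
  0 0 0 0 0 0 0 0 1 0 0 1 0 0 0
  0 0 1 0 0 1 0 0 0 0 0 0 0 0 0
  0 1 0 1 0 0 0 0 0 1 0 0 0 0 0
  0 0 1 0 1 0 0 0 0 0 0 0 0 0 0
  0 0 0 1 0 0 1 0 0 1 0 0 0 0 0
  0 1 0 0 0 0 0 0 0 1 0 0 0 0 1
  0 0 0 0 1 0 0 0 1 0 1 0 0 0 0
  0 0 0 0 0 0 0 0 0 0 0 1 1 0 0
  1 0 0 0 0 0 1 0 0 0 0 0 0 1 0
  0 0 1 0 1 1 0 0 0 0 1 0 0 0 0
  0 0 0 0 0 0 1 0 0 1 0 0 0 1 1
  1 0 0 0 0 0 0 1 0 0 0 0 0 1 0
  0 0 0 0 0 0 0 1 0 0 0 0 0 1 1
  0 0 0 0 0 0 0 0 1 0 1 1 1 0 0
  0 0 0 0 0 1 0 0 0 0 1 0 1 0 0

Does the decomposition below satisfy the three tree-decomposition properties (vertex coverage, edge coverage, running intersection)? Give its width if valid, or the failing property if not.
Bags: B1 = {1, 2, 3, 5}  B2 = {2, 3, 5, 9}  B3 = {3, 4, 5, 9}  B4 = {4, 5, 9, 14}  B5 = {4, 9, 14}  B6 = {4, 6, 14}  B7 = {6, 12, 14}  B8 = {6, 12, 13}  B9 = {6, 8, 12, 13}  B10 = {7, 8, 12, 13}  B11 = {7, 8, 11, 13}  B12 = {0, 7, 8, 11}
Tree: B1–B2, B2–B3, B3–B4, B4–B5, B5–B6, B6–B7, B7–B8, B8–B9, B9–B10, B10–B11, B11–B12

A tree decomposition must satisfy three properties: every vertex lies in some bag; for every edge, both endpoints lie together in some bag; and for every vertex, the bags containing it form a connected subtree. Here vertex 10 appears in no bag, so the decomposition is invalid.

No — vertex 10 appears in no bag.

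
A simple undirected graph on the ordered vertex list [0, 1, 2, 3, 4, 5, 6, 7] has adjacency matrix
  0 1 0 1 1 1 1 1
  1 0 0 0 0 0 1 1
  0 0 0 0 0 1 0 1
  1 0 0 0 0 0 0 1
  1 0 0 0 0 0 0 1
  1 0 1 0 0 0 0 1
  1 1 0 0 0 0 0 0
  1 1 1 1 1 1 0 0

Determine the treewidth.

2

A width-2 tree decomposition is:
Bags: B1 = {0, 1, 7}  B2 = {0, 5, 7}  B3 = {0, 1, 6}  B4 = {0, 3, 7}  B5 = {0, 4, 7}  B6 = {2, 5, 7}
Tree: B1–B2, B1–B3, B1–B4, B1–B5, B2–B6
Every bag has size at most 3, so the width is 3 − 1 = 2 and tw(G) ≤ 2. For the lower bound, the 3 vertices {0, 1, 6} are pairwise adjacent, and any tree decomposition puts a clique entirely inside one bag — forcing width ≥ 2. Combining the bounds, tw(G) = 2.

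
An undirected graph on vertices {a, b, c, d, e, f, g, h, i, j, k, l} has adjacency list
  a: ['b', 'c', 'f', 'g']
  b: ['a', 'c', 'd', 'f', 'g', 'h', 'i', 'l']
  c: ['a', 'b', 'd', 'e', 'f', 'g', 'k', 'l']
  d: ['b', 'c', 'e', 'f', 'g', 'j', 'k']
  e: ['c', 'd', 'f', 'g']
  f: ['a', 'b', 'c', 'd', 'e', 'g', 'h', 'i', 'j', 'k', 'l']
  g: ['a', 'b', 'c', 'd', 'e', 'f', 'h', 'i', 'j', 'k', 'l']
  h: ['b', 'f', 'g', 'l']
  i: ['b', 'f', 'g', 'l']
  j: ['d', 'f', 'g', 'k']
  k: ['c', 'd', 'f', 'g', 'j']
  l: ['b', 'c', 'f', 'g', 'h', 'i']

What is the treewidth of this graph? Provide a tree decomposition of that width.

Treewidth 4.
One such decomposition:
Bags: B1 = {c, d, e, f, g}  B2 = {c, d, f, g, k}  B3 = {b, c, d, f, g}  B4 = {b, c, f, g, l}  B5 = {b, f, g, i, l}  B6 = {b, f, g, h, l}  B7 = {a, b, c, f, g}  B8 = {d, f, g, j, k}
Tree: B1–B2, B1–B3, B3–B4, B4–B5, B4–B6, B4–B7, B2–B8

Every bag has size at most 5, so the width is 5 − 1 = 4 and tw(G) ≤ 4. Conversely, {d, f, g, j, k} is a clique of size 5, and the vertices of any clique must share a bag in every tree decomposition; so some bag has ≥ 5 vertices and tw(G) ≥ 4. The upper and lower bounds meet at 4, so that is the treewidth.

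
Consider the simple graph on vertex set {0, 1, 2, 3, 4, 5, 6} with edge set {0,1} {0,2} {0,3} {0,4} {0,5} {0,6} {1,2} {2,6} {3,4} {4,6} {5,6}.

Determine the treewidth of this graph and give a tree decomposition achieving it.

Treewidth 2.
One optimal decomposition is:
Bags: B1 = {0, 4, 6}  B2 = {0, 3, 4}  B3 = {0, 2, 6}  B4 = {0, 5, 6}  B5 = {0, 1, 2}
Tree: B1–B2, B1–B3, B3–B4, B3–B5

Each bag holds 3 vertices, so the decomposition has width 2, which upper-bounds the treewidth. On the other hand G contains the 3-clique {0, 1, 2}. A clique must lie in a single bag of any decomposition, so no decomposition can have width below 2. Combining the bounds, tw(G) = 2.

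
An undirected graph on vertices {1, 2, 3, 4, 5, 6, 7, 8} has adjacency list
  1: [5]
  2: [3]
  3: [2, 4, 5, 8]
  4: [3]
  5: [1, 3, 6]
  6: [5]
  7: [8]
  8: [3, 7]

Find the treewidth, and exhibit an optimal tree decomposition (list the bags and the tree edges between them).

Treewidth 1.
Bags: B1 = {3, 5}  B2 = {3, 8}  B3 = {5, 6}  B4 = {3, 4}  B5 = {1, 5}  B6 = {2, 3}  B7 = {7, 8}
Tree: B1–B2, B1–B3, B1–B4, B1–B5, B1–B6, B2–B7

Every bag has size at most 2, so the width is 2 − 1 = 1 and tw(G) ≤ 1. Any graph with an edge has treewidth ≥ 1, and G has the edge 3–5. Hence tw(G) = 1 exactly.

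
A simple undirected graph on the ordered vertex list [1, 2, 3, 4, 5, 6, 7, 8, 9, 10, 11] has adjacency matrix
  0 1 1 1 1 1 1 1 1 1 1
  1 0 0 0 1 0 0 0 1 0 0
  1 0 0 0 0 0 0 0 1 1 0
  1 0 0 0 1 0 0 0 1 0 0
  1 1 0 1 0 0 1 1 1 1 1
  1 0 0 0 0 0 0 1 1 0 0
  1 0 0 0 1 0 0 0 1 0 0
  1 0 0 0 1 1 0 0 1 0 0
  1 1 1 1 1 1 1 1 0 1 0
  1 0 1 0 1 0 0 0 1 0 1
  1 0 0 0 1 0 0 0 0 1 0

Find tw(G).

A width-3 tree decomposition is:
Bags: B1 = {1, 4, 5, 9}  B2 = {1, 5, 9, 10}  B3 = {1, 2, 5, 9}  B4 = {1, 3, 9, 10}  B5 = {1, 5, 8, 9}  B6 = {1, 6, 8, 9}  B7 = {1, 5, 10, 11}  B8 = {1, 5, 7, 9}
Tree: B1–B2, B2–B3, B2–B4, B3–B5, B5–B6, B2–B7, B3–B8
Every bag has size at most 4, so the width is 4 − 1 = 3 and tw(G) ≤ 3. On the other hand G contains the 4-clique {1, 3, 9, 10}. A clique must lie in a single bag of any decomposition, so no decomposition can have width below 3. The upper and lower bounds meet at 3, so that is the treewidth.

3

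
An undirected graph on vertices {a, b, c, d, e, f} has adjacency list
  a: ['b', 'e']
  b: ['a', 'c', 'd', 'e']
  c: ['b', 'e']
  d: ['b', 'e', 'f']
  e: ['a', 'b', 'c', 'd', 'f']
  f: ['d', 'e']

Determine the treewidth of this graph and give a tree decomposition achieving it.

Treewidth 2.
One such decomposition:
Bags: B1 = {b, d, e}  B2 = {d, e, f}  B3 = {b, c, e}  B4 = {a, b, e}
Tree: B1–B2, B1–B3, B3–B4

Each bag holds 3 vertices, so the decomposition has width 2, which upper-bounds the treewidth. On the other hand G contains the 3-clique {d, e, f}. A clique must lie in a single bag of any decomposition, so no decomposition can have width below 2. Combining the bounds, tw(G) = 2.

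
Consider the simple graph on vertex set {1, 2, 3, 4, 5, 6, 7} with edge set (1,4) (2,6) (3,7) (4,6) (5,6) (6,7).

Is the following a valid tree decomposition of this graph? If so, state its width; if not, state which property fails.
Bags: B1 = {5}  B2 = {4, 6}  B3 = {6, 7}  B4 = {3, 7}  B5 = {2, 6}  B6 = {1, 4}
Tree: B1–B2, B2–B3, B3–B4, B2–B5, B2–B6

No — edge (6,5) lies in no bag.

A tree decomposition must satisfy three properties: every vertex lies in some bag; for every edge, both endpoints lie together in some bag; and for every vertex, the bags containing it form a connected subtree. Here edge (6,5) lies in no bag, so the decomposition is invalid.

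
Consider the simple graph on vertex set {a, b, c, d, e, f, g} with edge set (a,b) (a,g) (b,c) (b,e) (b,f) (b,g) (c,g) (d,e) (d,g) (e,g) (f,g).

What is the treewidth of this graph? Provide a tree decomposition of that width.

Every bag has size at most 3, so the width is 3 − 1 = 2 and tw(G) ≤ 2. For the lower bound, the 3 vertices {d, e, g} are pairwise adjacent, and any tree decomposition puts a clique entirely inside one bag — forcing width ≥ 2. Combining the bounds, tw(G) = 2.

Treewidth 2.
One optimal decomposition is:
Bags: B1 = {b, e, g}  B2 = {d, e, g}  B3 = {b, c, g}  B4 = {a, b, g}  B5 = {b, f, g}
Tree: B1–B2, B1–B3, B1–B4, B4–B5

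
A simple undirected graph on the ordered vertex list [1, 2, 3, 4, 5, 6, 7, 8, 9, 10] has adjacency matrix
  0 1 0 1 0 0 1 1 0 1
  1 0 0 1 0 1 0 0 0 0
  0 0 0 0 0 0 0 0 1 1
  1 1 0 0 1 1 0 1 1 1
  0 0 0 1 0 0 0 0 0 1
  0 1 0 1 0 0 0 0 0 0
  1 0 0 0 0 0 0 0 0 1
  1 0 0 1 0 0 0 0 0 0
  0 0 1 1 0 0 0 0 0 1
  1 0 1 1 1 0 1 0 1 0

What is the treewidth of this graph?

2

A width-2 tree decomposition is:
Bags: B1 = {4, 5, 10}  B2 = {1, 4, 10}  B3 = {1, 2, 4}  B4 = {1, 4, 8}  B5 = {1, 7, 10}  B6 = {2, 4, 6}  B7 = {4, 9, 10}  B8 = {3, 9, 10}
Tree: B1–B2, B2–B3, B2–B4, B2–B5, B3–B6, B2–B7, B7–B8
Each bag holds 3 vertices, so the decomposition has width 2, which upper-bounds the treewidth. For the lower bound, the 3 vertices {3, 9, 10} are pairwise adjacent, and any tree decomposition puts a clique entirely inside one bag — forcing width ≥ 2. The upper and lower bounds meet at 2, so that is the treewidth.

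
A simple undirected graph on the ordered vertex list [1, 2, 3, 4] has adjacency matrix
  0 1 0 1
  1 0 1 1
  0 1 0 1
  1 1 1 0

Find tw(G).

A width-2 tree decomposition is:
Bags: B1 = {1, 2, 4}  B2 = {2, 3, 4}
Tree: B1–B2
Each bag holds 3 vertices, so the decomposition has width 2, which upper-bounds the treewidth. For the lower bound, the 3 vertices {1, 2, 4} are pairwise adjacent, and any tree decomposition puts a clique entirely inside one bag — forcing width ≥ 2. Hence tw(G) = 2 exactly.

2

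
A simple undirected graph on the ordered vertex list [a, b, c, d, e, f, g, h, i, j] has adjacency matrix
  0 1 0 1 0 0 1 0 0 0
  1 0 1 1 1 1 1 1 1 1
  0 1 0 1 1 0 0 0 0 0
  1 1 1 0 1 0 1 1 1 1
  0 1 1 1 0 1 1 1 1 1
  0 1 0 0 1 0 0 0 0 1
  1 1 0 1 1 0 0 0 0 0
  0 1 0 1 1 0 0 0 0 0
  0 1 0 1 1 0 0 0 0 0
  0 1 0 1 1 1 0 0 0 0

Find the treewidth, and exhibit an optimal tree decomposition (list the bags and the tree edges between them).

The largest bag has 4 vertices, giving width 3; this decomposition certifies tw(G) ≤ 3. On the other hand G contains the 4-clique {b, d, e, g}. A clique must lie in a single bag of any decomposition, so no decomposition can have width below 3. Combining the bounds, tw(G) = 3.

Treewidth 3.
One optimal decomposition is:
Bags: B1 = {b, d, e, j}  B2 = {b, e, f, j}  B3 = {b, d, e, g}  B4 = {b, c, d, e}  B5 = {b, d, e, i}  B6 = {b, d, e, h}  B7 = {a, b, d, g}
Tree: B1–B2, B1–B3, B1–B4, B1–B5, B1–B6, B3–B7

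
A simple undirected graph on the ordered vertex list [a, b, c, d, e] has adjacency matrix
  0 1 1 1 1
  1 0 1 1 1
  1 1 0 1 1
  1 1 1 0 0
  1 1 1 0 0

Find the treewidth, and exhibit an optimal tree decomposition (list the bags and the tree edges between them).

Treewidth 3.
Bags: B1 = {a, b, c, d}  B2 = {a, b, c, e}
Tree: B1–B2

Each bag holds 4 vertices, so the decomposition has width 3, which upper-bounds the treewidth. For the lower bound, the 4 vertices {a, b, c, d} are pairwise adjacent, and any tree decomposition puts a clique entirely inside one bag — forcing width ≥ 3. Combining the bounds, tw(G) = 3.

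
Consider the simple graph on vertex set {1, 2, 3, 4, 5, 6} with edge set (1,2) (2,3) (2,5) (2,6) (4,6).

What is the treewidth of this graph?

1

A width-1 tree decomposition is:
Bags: B1 = {1, 2}  B2 = {2, 5}  B3 = {2, 6}  B4 = {4, 6}  B5 = {2, 3}
Tree: B1–B2, B1–B3, B3–B4, B2–B5
Every bag has size at most 2, so the width is 2 − 1 = 1 and tw(G) ≤ 1. G has an edge, so its treewidth is at least 1. The upper and lower bounds meet at 1, so that is the treewidth.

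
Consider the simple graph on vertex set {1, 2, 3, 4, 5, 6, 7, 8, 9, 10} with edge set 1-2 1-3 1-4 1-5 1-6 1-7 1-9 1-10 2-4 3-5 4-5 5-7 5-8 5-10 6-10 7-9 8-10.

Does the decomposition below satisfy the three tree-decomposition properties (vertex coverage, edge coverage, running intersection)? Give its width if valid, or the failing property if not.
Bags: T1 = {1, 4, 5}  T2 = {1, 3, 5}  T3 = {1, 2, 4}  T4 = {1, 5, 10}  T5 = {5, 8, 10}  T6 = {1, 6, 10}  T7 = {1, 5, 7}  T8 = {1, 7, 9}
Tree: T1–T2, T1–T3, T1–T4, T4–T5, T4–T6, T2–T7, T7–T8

Yes; width 2.

Vertex coverage: the bags together contain {1, 2, 3, 4, 5, 6, 7, 8, 9, 10}, the full vertex set. Edge coverage: each edge of G has both endpoints in at least one bag. Running intersection: for every vertex, the bags containing it form a connected subtree. All three properties hold, so this is a valid tree decomposition of width max|bag| − 1 = 2, and hence tw(G) ≤ 2.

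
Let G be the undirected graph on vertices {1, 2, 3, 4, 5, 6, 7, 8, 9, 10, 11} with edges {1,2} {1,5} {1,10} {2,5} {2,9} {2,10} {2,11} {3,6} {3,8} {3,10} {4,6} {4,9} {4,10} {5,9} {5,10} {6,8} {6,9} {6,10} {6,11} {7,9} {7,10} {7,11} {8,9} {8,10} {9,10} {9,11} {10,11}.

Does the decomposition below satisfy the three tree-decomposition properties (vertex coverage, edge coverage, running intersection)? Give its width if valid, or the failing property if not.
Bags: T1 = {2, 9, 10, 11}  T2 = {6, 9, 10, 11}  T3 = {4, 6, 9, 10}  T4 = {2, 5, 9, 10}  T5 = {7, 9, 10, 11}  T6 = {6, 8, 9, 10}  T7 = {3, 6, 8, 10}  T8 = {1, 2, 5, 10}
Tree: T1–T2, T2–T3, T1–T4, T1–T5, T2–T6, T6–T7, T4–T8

Yes; width 3.

Vertex coverage: the bags together contain {1, 2, 3, 4, 5, 6, 7, 8, 9, 10, 11}, the full vertex set. Edge coverage: each edge of G has both endpoints in at least one bag. Running intersection: for every vertex, the bags containing it form a connected subtree. All three properties hold, so this is a valid tree decomposition of width max|bag| − 1 = 3, and hence tw(G) ≤ 3.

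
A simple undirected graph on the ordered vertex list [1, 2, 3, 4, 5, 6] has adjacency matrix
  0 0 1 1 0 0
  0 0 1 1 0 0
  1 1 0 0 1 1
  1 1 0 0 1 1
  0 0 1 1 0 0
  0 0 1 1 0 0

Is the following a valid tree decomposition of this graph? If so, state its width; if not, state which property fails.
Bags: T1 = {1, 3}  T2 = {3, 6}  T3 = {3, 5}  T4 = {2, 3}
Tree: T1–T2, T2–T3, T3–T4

A tree decomposition must satisfy three properties: every vertex lies in some bag; for every edge, both endpoints lie together in some bag; and for every vertex, the bags containing it form a connected subtree. Here vertex 4 appears in no bag, so the decomposition is invalid.

No — vertex 4 appears in no bag.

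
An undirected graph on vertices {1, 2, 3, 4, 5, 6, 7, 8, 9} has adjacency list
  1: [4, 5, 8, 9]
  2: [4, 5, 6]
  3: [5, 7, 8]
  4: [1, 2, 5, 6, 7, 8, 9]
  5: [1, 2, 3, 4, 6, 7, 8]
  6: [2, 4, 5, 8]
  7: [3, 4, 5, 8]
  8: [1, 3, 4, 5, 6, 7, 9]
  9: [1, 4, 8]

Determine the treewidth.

A width-3 tree decomposition is:
Bags: B1 = {4, 5, 6, 8}  B2 = {4, 5, 7, 8}  B3 = {1, 4, 5, 8}  B4 = {2, 4, 5, 6}  B5 = {1, 4, 8, 9}  B6 = {3, 5, 7, 8}
Tree: B1–B2, B1–B3, B1–B4, B3–B5, B2–B6
The largest bag has 4 vertices, giving width 3; this decomposition certifies tw(G) ≤ 3. For the lower bound, the 4 vertices {3, 5, 7, 8} are pairwise adjacent, and any tree decomposition puts a clique entirely inside one bag — forcing width ≥ 3. The upper and lower bounds meet at 3, so that is the treewidth.

3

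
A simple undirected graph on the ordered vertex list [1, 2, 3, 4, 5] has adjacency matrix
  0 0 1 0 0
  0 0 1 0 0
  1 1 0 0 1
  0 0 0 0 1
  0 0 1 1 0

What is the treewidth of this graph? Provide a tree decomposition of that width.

Treewidth 1.
One optimal decomposition is:
Bags: B1 = {4, 5}  B2 = {3, 5}  B3 = {1, 3}  B4 = {2, 3}
Tree: B1–B2, B2–B3, B3–B4

Every bag has size at most 2, so the width is 2 − 1 = 1 and tw(G) ≤ 1. Any graph with an edge has treewidth ≥ 1, and G has the edge 4–5. Hence tw(G) = 1 exactly.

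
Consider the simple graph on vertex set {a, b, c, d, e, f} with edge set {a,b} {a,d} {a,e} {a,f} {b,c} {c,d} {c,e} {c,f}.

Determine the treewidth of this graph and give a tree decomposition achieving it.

Treewidth 2.
Bags: B1 = {a, b, c}  B2 = {a, c, f}  B3 = {a, c, e}  B4 = {a, c, d}
Tree: B1–B2, B2–B3, B3–B4

The largest bag has 3 vertices, giving width 2; this decomposition certifies tw(G) ≤ 2. The edges b–c–f–a–b form a cycle, so G is not a tree and its treewidth is at least 2. The upper and lower bounds meet at 2, so that is the treewidth.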